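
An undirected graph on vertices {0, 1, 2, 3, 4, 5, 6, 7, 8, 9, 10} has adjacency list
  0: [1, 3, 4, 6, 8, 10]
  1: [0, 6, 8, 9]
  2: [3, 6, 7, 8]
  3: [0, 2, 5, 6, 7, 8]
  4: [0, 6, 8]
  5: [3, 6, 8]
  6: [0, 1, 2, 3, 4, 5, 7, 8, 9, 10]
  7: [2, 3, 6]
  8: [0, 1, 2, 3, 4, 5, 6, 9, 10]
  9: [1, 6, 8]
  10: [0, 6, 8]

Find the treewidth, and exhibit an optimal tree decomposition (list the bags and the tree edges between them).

Treewidth 3.
One optimal decomposition is:
Bags: B1 = {0, 3, 6, 8}  B2 = {0, 1, 6, 8}  B3 = {0, 6, 8, 10}  B4 = {2, 3, 6, 8}  B5 = {0, 4, 6, 8}  B6 = {2, 3, 6, 7}  B7 = {3, 5, 6, 8}  B8 = {1, 6, 8, 9}
Tree: B1–B2, B1–B3, B1–B4, B1–B5, B4–B6, B1–B7, B2–B8

The largest bag has 4 vertices, giving width 3; this decomposition certifies tw(G) ≤ 3. Conversely, {0, 1, 6, 8} is a clique of size 4, and the vertices of any clique must share a bag in every tree decomposition; so some bag has ≥ 4 vertices and tw(G) ≥ 3. Therefore the treewidth is 3.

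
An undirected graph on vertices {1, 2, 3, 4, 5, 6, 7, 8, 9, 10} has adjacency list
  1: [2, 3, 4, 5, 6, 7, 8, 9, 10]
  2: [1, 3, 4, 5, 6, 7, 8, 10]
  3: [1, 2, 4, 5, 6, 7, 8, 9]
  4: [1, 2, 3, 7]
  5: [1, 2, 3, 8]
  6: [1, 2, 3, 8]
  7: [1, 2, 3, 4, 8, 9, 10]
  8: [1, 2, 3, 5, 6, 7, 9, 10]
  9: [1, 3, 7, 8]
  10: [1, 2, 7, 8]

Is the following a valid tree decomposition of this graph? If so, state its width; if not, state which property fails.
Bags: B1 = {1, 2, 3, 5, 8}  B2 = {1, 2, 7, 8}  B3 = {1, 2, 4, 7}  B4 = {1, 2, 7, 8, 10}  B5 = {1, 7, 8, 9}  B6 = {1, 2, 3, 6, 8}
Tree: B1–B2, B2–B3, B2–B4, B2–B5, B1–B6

No — edge (3,7) lies in no bag.

A tree decomposition must satisfy three properties: every vertex lies in some bag; for every edge, both endpoints lie together in some bag; and for every vertex, the bags containing it form a connected subtree. Here edge (3,7) lies in no bag, so the decomposition is invalid.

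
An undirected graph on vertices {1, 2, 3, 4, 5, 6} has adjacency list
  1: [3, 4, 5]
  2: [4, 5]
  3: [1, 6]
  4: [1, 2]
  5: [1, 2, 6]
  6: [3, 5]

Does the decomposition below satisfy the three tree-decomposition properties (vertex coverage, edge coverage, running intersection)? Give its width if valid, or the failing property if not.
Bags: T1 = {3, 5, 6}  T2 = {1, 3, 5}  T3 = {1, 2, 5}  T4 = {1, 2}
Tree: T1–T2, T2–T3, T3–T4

No — vertex 4 appears in no bag.

A tree decomposition must satisfy three properties: every vertex lies in some bag; for every edge, both endpoints lie together in some bag; and for every vertex, the bags containing it form a connected subtree. Here vertex 4 appears in no bag, so the decomposition is invalid.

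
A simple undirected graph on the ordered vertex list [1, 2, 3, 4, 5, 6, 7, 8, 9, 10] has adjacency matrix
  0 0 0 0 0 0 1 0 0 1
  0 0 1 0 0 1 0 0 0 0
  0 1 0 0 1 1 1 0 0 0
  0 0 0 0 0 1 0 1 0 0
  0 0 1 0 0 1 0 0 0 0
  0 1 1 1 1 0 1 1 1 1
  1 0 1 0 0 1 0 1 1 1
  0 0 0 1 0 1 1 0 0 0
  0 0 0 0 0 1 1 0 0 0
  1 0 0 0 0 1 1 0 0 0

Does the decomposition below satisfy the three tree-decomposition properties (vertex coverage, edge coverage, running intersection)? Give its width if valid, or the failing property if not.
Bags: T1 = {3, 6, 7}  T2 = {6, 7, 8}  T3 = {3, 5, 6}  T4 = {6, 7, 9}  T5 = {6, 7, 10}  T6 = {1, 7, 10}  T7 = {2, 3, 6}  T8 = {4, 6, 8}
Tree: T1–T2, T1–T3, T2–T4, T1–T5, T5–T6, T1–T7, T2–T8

Vertex coverage: the bags together contain {1, 2, 3, 4, 5, 6, 7, 8, 9, 10}, the full vertex set. Edge coverage: each edge of G has both endpoints in at least one bag. Running intersection: for every vertex, the bags containing it form a connected subtree. All three properties hold, so this is a valid tree decomposition of width max|bag| − 1 = 2, and hence tw(G) ≤ 2.

Yes; width 2.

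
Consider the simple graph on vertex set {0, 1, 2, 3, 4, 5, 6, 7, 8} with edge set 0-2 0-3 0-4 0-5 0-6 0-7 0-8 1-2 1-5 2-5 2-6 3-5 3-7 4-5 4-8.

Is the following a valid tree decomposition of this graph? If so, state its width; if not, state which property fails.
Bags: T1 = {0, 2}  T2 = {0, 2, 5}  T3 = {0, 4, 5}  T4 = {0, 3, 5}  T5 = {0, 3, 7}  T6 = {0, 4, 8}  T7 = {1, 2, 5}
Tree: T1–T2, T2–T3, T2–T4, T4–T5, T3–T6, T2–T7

No — vertex 6 appears in no bag.

A tree decomposition must satisfy three properties: every vertex lies in some bag; for every edge, both endpoints lie together in some bag; and for every vertex, the bags containing it form a connected subtree. Here vertex 6 appears in no bag, so the decomposition is invalid.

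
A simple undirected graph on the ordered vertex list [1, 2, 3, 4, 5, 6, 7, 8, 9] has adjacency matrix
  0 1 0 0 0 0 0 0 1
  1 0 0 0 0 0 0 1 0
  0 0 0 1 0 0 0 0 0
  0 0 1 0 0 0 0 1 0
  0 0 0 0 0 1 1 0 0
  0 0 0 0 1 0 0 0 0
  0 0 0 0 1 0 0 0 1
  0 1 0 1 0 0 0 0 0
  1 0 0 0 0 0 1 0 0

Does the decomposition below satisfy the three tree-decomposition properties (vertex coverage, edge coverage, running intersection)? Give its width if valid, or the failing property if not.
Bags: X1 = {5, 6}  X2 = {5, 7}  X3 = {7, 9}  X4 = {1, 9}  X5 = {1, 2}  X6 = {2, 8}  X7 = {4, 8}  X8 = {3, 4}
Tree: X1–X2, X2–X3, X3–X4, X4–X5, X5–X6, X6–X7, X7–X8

Yes; width 1.

Checking the three conditions: (i) the bags cover all of {1, 2, 3, 4, 5, 6, 7, 8, 9}; (ii) for each edge, some bag contains both endpoints; (iii) the bags containing any fixed vertex form a subtree. All hold, so the decomposition is valid with width 2 − 1 = 1.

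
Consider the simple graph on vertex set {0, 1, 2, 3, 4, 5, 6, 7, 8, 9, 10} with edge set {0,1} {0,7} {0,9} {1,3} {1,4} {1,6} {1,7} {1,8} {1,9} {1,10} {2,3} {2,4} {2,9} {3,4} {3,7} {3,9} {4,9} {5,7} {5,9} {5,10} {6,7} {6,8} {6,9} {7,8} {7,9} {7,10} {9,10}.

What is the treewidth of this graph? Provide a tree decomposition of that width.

Treewidth 3.
One such decomposition:
Bags: B1 = {1, 3, 7, 9}  B2 = {1, 3, 4, 9}  B3 = {1, 7, 9, 10}  B4 = {5, 7, 9, 10}  B5 = {1, 6, 7, 9}  B6 = {1, 6, 7, 8}  B7 = {0, 1, 7, 9}  B8 = {2, 3, 4, 9}
Tree: B1–B2, B1–B3, B3–B4, B3–B5, B5–B6, B3–B7, B2–B8

Every bag has size at most 4, so the width is 4 − 1 = 3 and tw(G) ≤ 3. On the other hand G contains the 4-clique {1, 6, 7, 8}. A clique must lie in a single bag of any decomposition, so no decomposition can have width below 3. The upper and lower bounds meet at 3, so that is the treewidth.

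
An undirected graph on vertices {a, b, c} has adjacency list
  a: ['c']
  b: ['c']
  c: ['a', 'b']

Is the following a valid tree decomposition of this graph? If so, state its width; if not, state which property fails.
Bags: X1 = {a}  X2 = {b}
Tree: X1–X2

No — vertex c appears in no bag.

A tree decomposition must satisfy three properties: every vertex lies in some bag; for every edge, both endpoints lie together in some bag; and for every vertex, the bags containing it form a connected subtree. Here vertex c appears in no bag, so the decomposition is invalid.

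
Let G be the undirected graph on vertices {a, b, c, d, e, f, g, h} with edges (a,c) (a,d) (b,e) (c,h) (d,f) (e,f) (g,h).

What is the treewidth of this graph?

A width-1 tree decomposition is:
Bags: B1 = {b, e}  B2 = {e, f}  B3 = {d, f}  B4 = {a, d}  B5 = {a, c}  B6 = {c, h}  B7 = {g, h}
Tree: B1–B2, B2–B3, B3–B4, B4–B5, B5–B6, B6–B7
The largest bag has 2 vertices, giving width 1; this decomposition certifies tw(G) ≤ 1. Since G has at least one edge (e.g. b–e), it is not an edgeless graph, so tw(G) ≥ 1. Therefore the treewidth is 1.

1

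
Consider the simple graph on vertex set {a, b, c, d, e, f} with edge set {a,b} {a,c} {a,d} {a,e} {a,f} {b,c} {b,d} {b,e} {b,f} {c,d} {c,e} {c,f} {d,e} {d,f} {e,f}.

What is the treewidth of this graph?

A width-5 tree decomposition is:
Bags: B1 = {a, b, c, d, e, f}
Tree: (single bag)
With just one bag of size 6, the width is 6 − 1 = 5, so tw(G) ≤ 5. Conversely, {a, b, c, d, e, f} is a clique of size 6, and the vertices of any clique must share a bag in every tree decomposition; so some bag has ≥ 6 vertices and tw(G) ≥ 5. Therefore the treewidth is 5.

5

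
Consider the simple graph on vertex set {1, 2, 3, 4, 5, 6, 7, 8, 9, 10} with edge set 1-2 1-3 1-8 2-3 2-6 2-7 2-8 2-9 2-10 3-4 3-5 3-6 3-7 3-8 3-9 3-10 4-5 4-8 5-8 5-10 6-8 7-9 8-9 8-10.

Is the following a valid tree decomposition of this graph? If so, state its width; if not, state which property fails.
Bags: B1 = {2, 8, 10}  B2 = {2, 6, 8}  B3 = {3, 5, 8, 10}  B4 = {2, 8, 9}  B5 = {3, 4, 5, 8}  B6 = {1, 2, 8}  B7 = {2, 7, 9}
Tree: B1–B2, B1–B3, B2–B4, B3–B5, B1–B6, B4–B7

No — edge (3,2) lies in no bag.

A tree decomposition must satisfy three properties: every vertex lies in some bag; for every edge, both endpoints lie together in some bag; and for every vertex, the bags containing it form a connected subtree. Here edge (3,2) lies in no bag, so the decomposition is invalid.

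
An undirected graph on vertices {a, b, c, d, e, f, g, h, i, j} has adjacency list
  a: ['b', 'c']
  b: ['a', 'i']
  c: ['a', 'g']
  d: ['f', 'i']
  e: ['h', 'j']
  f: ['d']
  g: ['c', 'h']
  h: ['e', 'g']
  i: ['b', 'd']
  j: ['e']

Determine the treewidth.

1

A width-1 tree decomposition is:
Bags: B1 = {d, f}  B2 = {d, i}  B3 = {b, i}  B4 = {a, b}  B5 = {a, c}  B6 = {c, g}  B7 = {g, h}  B8 = {e, h}  B9 = {e, j}
Tree: B1–B2, B2–B3, B3–B4, B4–B5, B5–B6, B6–B7, B7–B8, B8–B9
The largest bag has 2 vertices, giving width 1; this decomposition certifies tw(G) ≤ 1. Since G has at least one edge (e.g. f–d), it is not an edgeless graph, so tw(G) ≥ 1. Combining the bounds, tw(G) = 1.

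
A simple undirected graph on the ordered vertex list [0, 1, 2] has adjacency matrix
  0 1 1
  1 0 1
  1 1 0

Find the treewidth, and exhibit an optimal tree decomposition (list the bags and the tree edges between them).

With just one bag of size 3, the width is 3 − 1 = 2, so tw(G) ≤ 2. For the lower bound, the 3 vertices {0, 1, 2} are pairwise adjacent, and any tree decomposition puts a clique entirely inside one bag — forcing width ≥ 2. Therefore the treewidth is 2.

Treewidth 2.
Bags: B1 = {0, 1, 2}
Tree: (single bag)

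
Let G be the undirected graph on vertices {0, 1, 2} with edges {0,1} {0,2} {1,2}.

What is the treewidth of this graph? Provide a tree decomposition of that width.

Treewidth 2.
One optimal decomposition is:
Bags: B1 = {0, 1, 2}
Tree: (single bag)

With just one bag of size 3, the width is 3 − 1 = 2, so tw(G) ≤ 2. Conversely, {0, 1, 2} is a clique of size 3, and the vertices of any clique must share a bag in every tree decomposition; so some bag has ≥ 3 vertices and tw(G) ≥ 2. Therefore the treewidth is 2.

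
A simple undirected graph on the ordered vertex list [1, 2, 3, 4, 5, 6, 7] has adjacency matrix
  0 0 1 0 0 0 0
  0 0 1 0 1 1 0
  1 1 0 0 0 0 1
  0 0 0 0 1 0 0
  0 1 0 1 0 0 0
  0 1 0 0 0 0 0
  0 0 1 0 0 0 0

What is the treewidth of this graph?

A width-1 tree decomposition is:
Bags: B1 = {3, 7}  B2 = {2, 3}  B3 = {1, 3}  B4 = {2, 5}  B5 = {2, 6}  B6 = {4, 5}
Tree: B1–B2, B2–B3, B2–B4, B4–B5, B4–B6
Every bag has size at most 2, so the width is 2 − 1 = 1 and tw(G) ≤ 1. Any graph with an edge has treewidth ≥ 1, and G has the edge 7–3. Therefore the treewidth is 1.

1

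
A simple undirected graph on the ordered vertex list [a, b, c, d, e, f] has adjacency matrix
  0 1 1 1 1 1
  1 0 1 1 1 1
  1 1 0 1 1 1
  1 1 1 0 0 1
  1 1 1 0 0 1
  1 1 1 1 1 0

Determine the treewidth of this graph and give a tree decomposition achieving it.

The largest bag has 5 vertices, giving width 4; this decomposition certifies tw(G) ≤ 4. On the other hand G contains the 5-clique {a, b, c, d, f}. A clique must lie in a single bag of any decomposition, so no decomposition can have width below 4. The upper and lower bounds meet at 4, so that is the treewidth.

Treewidth 4.
One optimal decomposition is:
Bags: B1 = {a, b, c, d, f}  B2 = {a, b, c, e, f}
Tree: B1–B2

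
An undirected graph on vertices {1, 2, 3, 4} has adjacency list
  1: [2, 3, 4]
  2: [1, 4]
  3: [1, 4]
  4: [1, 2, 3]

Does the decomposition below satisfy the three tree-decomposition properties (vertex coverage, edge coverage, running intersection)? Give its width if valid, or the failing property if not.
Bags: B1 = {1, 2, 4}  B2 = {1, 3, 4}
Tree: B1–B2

Vertex coverage: the bags together contain {1, 2, 3, 4}, the full vertex set. Edge coverage: each edge of G has both endpoints in at least one bag. Running intersection: for every vertex, the bags containing it form a connected subtree. All three properties hold, so this is a valid tree decomposition of width max|bag| − 1 = 2, and hence tw(G) ≤ 2.

Yes; width 2.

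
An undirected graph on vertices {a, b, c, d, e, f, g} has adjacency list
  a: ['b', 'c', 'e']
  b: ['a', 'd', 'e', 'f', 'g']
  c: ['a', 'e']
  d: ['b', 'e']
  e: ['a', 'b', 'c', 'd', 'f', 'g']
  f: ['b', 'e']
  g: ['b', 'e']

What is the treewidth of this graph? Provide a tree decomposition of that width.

Each bag holds 3 vertices, so the decomposition has width 2, which upper-bounds the treewidth. On the other hand G contains the 3-clique {a, c, e}. A clique must lie in a single bag of any decomposition, so no decomposition can have width below 2. Hence tw(G) = 2 exactly.

Treewidth 2.
One such decomposition:
Bags: B1 = {b, e, g}  B2 = {b, e, f}  B3 = {b, d, e}  B4 = {a, b, e}  B5 = {a, c, e}
Tree: B1–B2, B2–B3, B3–B4, B4–B5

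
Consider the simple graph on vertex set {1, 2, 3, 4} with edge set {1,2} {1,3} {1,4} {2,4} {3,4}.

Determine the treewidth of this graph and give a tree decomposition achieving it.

Treewidth 2.
One optimal decomposition is:
Bags: B1 = {1, 3, 4}  B2 = {1, 2, 4}
Tree: B1–B2

Each bag holds 3 vertices, so the decomposition has width 2, which upper-bounds the treewidth. Conversely, {1, 2, 4} is a clique of size 3, and the vertices of any clique must share a bag in every tree decomposition; so some bag has ≥ 3 vertices and tw(G) ≥ 2. The upper and lower bounds meet at 2, so that is the treewidth.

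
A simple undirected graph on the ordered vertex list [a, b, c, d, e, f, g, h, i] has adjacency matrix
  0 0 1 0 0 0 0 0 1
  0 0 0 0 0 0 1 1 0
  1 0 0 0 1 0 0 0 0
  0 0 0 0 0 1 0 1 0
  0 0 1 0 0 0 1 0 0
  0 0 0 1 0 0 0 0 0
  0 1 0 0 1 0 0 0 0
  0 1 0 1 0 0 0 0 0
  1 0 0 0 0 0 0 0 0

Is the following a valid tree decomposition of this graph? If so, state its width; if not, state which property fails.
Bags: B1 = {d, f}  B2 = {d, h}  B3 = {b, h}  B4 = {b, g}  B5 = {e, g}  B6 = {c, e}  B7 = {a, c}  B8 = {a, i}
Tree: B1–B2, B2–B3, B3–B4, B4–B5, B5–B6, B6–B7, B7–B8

Checking the three conditions: (i) the bags cover all of {a, b, c, d, e, f, g, h, i}; (ii) for each edge, some bag contains both endpoints; (iii) the bags containing any fixed vertex form a subtree. All hold, so the decomposition is valid with width 2 − 1 = 1.

Yes; width 1.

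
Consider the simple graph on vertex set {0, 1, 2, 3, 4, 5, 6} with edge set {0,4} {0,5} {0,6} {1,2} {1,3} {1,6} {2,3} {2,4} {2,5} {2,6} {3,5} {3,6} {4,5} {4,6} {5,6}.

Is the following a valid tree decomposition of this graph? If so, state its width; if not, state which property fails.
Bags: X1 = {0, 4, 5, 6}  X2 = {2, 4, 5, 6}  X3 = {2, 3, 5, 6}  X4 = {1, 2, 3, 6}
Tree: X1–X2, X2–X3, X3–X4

Yes; width 3.

Vertex coverage: the bags together contain {0, 1, 2, 3, 4, 5, 6}, the full vertex set. Edge coverage: each edge of G has both endpoints in at least one bag. Running intersection: for every vertex, the bags containing it form a connected subtree. All three properties hold, so this is a valid tree decomposition of width max|bag| − 1 = 3, and hence tw(G) ≤ 3.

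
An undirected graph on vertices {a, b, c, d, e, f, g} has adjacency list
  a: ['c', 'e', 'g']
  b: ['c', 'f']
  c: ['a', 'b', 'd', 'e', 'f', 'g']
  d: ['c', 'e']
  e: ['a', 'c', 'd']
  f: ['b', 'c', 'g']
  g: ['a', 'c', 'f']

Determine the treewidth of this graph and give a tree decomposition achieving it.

Every bag has size at most 3, so the width is 3 − 1 = 2 and tw(G) ≤ 2. Conversely, {c, d, e} is a clique of size 3, and the vertices of any clique must share a bag in every tree decomposition; so some bag has ≥ 3 vertices and tw(G) ≥ 2. The upper and lower bounds meet at 2, so that is the treewidth.

Treewidth 2.
Bags: B1 = {c, f, g}  B2 = {b, c, f}  B3 = {a, c, g}  B4 = {a, c, e}  B5 = {c, d, e}
Tree: B1–B2, B1–B3, B3–B4, B4–B5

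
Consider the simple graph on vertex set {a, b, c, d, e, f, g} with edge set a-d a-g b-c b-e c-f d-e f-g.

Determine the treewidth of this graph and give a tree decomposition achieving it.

Every bag has size at most 3, so the width is 3 − 1 = 2 and tw(G) ≤ 2. For the lower bound, G contains the cycle b–c–f–g–a–d–e–b, so G is not a forest; only forests have treewidth ≤ 1, hence tw(G) ≥ 2. Therefore the treewidth is 2.

Treewidth 2.
One optimal decomposition is:
Bags: B1 = {b, c, f}  B2 = {b, f, g}  B3 = {a, b, g}  B4 = {a, b, d}  B5 = {b, d, e}
Tree: B1–B2, B2–B3, B3–B4, B4–B5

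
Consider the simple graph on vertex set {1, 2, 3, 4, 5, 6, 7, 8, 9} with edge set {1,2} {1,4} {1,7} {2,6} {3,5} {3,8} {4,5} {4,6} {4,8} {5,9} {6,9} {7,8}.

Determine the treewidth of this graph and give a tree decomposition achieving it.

Every bag has size at most 4, so the width is 4 − 1 = 3 and tw(G) ≤ 3. For the lower bound: the 4 vertex sets {1,2,7}, {8}, {4}, {3,5,6,9} are disjoint, each induces a connected subgraph, and every pair is joined by at least one edge of G. Contracting each set to a single vertex therefore yields K_{4} as a minor, and since treewidth is minor-monotone, tw(G) ≥ tw(K_{4}) = 3. The upper and lower bounds meet at 3, so that is the treewidth.

Treewidth 3.
Bags: B1 = {1, 2, 7, 8}  B2 = {1, 2, 4, 8}  B3 = {2, 4, 6, 8}  B4 = {3, 4, 6, 8}  B5 = {3, 4, 5, 6}  B6 = {3, 5, 6, 9}
Tree: B1–B2, B2–B3, B3–B4, B4–B5, B5–B6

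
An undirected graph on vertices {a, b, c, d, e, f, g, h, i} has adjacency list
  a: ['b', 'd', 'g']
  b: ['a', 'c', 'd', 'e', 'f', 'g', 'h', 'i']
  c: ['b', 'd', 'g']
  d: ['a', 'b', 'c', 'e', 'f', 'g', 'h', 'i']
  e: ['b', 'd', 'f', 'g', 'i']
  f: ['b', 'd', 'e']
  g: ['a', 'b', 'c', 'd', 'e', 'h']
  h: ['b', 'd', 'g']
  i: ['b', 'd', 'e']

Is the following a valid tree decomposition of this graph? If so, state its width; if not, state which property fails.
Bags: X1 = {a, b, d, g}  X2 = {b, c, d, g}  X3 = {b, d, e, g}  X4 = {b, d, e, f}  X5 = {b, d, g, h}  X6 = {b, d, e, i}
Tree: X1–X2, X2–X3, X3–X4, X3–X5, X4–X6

Yes; width 3.

Checking the three conditions: (i) the bags cover all of {a, b, c, d, e, f, g, h, i}; (ii) for each edge, some bag contains both endpoints; (iii) the bags containing any fixed vertex form a subtree. All hold, so the decomposition is valid with width 4 − 1 = 3.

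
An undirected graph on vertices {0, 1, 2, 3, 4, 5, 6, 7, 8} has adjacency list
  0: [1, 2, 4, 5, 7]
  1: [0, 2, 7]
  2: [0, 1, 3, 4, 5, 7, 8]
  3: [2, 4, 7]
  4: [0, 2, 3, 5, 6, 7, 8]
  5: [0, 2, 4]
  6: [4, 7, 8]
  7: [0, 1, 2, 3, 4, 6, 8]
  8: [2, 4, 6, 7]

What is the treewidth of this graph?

A width-3 tree decomposition is:
Bags: B1 = {0, 1, 2, 7}  B2 = {0, 2, 4, 7}  B3 = {0, 2, 4, 5}  B4 = {2, 4, 7, 8}  B5 = {4, 6, 7, 8}  B6 = {2, 3, 4, 7}
Tree: B1–B2, B2–B3, B2–B4, B4–B5, B4–B6
Every bag has size at most 4, so the width is 4 − 1 = 3 and tw(G) ≤ 3. On the other hand G contains the 4-clique {0, 1, 2, 7}. A clique must lie in a single bag of any decomposition, so no decomposition can have width below 3. Therefore the treewidth is 3.

3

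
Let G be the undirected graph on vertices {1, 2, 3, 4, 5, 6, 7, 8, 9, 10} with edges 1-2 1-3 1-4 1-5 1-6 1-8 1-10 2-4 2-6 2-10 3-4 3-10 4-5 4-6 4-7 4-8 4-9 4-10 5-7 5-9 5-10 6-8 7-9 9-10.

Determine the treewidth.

A width-3 tree decomposition is:
Bags: B1 = {1, 4, 5, 10}  B2 = {1, 3, 4, 10}  B3 = {1, 2, 4, 10}  B4 = {1, 2, 4, 6}  B5 = {1, 4, 6, 8}  B6 = {4, 5, 9, 10}  B7 = {4, 5, 7, 9}
Tree: B1–B2, B2–B3, B3–B4, B4–B5, B1–B6, B6–B7
Every bag has size at most 4, so the width is 4 − 1 = 3 and tw(G) ≤ 3. For the lower bound, the 4 vertices {1, 4, 6, 8} are pairwise adjacent, and any tree decomposition puts a clique entirely inside one bag — forcing width ≥ 3. Hence tw(G) = 3 exactly.

3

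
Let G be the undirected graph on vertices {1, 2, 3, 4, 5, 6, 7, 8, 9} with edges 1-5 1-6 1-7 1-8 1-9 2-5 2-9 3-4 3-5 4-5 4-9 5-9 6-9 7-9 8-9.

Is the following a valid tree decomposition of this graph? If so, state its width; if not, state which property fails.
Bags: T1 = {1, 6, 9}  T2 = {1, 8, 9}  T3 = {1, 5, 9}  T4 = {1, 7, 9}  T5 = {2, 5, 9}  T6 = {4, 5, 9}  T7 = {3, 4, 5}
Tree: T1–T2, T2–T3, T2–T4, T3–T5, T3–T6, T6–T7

Checking the three conditions: (i) the bags cover all of {1, 2, 3, 4, 5, 6, 7, 8, 9}; (ii) for each edge, some bag contains both endpoints; (iii) the bags containing any fixed vertex form a subtree. All hold, so the decomposition is valid with width 3 − 1 = 2.

Yes; width 2.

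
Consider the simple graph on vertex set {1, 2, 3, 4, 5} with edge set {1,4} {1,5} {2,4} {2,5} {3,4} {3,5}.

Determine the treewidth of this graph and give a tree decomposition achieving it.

Treewidth 2.
Bags: B1 = {2, 4, 5}  B2 = {1, 4, 5}  B3 = {3, 4, 5}
Tree: B1–B2, B2–B3

Each bag holds 3 vertices, so the decomposition has width 2, which upper-bounds the treewidth. For the lower bound, G contains the cycle 2–4–1–5–2, so G is not a forest; only forests have treewidth ≤ 1, hence tw(G) ≥ 2. Therefore the treewidth is 2.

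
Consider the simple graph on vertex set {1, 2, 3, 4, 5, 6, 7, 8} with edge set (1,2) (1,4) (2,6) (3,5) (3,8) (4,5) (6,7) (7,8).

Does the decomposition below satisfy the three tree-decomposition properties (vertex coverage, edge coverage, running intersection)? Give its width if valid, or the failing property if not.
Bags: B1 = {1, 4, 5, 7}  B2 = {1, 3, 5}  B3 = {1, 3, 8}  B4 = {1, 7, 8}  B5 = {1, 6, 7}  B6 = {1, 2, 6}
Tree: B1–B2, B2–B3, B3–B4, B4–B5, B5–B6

A tree decomposition must satisfy three properties: every vertex lies in some bag; for every edge, both endpoints lie together in some bag; and for every vertex, the bags containing it form a connected subtree. Here bags containing vertex 7 are not connected in the tree, so the decomposition is invalid.

No — bags containing vertex 7 are not connected in the tree.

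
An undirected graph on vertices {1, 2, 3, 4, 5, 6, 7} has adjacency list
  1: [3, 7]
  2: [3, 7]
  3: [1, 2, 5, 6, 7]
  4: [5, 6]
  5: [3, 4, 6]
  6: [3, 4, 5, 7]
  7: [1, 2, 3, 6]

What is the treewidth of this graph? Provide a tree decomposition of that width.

Treewidth 2.
One such decomposition:
Bags: B1 = {3, 5, 6}  B2 = {4, 5, 6}  B3 = {3, 6, 7}  B4 = {2, 3, 7}  B5 = {1, 3, 7}
Tree: B1–B2, B1–B3, B3–B4, B3–B5

Each bag holds 3 vertices, so the decomposition has width 2, which upper-bounds the treewidth. Conversely, {3, 5, 6} is a clique of size 3, and the vertices of any clique must share a bag in every tree decomposition; so some bag has ≥ 3 vertices and tw(G) ≥ 2. Therefore the treewidth is 2.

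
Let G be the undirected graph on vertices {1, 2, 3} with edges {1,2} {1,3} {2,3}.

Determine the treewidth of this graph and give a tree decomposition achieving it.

A single bag containing all 3 vertices is trivially a valid decomposition of width 2. For the lower bound, the 3 vertices {1, 2, 3} are pairwise adjacent, and any tree decomposition puts a clique entirely inside one bag — forcing width ≥ 2. Hence tw(G) = 2 exactly.

Treewidth 2.
One optimal decomposition is:
Bags: B1 = {1, 2, 3}
Tree: (single bag)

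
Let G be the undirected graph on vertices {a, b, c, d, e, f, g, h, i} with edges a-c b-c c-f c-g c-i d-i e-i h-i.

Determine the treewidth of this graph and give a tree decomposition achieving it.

Each bag holds 2 vertices, so the decomposition has width 1, which upper-bounds the treewidth. Any graph with an edge has treewidth ≥ 1, and G has the edge c–i. Combining the bounds, tw(G) = 1.

Treewidth 1.
One such decomposition:
Bags: B1 = {c, i}  B2 = {e, i}  B3 = {c, f}  B4 = {h, i}  B5 = {c, g}  B6 = {d, i}  B7 = {a, c}  B8 = {b, c}
Tree: B1–B2, B1–B3, B2–B4, B1–B5, B4–B6, B3–B7, B7–B8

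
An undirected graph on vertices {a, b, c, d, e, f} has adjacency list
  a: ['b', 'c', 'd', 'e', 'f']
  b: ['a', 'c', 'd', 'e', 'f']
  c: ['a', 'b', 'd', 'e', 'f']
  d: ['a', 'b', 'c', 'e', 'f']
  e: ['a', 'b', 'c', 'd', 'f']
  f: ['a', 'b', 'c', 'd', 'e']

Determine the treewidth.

5

A width-5 tree decomposition is:
Bags: B1 = {a, b, c, d, e, f}
Tree: (single bag)
With just one bag of size 6, the width is 6 − 1 = 5, so tw(G) ≤ 5. Conversely, {a, b, c, d, e, f} is a clique of size 6, and the vertices of any clique must share a bag in every tree decomposition; so some bag has ≥ 6 vertices and tw(G) ≥ 5. Combining the bounds, tw(G) = 5.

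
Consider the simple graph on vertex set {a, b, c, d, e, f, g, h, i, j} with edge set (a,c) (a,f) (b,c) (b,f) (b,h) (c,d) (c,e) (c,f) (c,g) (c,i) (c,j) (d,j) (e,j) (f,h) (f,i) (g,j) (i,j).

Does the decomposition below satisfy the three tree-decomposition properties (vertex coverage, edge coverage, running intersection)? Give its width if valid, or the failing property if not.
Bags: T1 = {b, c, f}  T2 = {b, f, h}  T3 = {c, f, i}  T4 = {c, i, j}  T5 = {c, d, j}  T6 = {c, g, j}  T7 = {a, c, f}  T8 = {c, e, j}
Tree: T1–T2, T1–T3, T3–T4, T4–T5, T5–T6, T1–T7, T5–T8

Vertex coverage: the bags together contain {a, b, c, d, e, f, g, h, i, j}, the full vertex set. Edge coverage: each edge of G has both endpoints in at least one bag. Running intersection: for every vertex, the bags containing it form a connected subtree. All three properties hold, so this is a valid tree decomposition of width max|bag| − 1 = 2, and hence tw(G) ≤ 2.

Yes; width 2.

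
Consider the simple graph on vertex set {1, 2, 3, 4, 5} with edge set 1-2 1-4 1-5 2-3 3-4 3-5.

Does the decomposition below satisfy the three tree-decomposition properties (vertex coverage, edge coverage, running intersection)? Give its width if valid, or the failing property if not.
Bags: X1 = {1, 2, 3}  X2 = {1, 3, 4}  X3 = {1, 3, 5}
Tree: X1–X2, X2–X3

Checking the three conditions: (i) the bags cover all of {1, 2, 3, 4, 5}; (ii) for each edge, some bag contains both endpoints; (iii) the bags containing any fixed vertex form a subtree. All hold, so the decomposition is valid with width 3 − 1 = 2.

Yes; width 2.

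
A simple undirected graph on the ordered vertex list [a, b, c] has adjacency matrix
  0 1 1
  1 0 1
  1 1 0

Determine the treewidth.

2

A width-2 tree decomposition is:
Bags: B1 = {a, b, c}
Tree: (single bag)
A single bag containing all 3 vertices is trivially a valid decomposition of width 2. For the lower bound, the 3 vertices {a, b, c} are pairwise adjacent, and any tree decomposition puts a clique entirely inside one bag — forcing width ≥ 2. Hence tw(G) = 2 exactly.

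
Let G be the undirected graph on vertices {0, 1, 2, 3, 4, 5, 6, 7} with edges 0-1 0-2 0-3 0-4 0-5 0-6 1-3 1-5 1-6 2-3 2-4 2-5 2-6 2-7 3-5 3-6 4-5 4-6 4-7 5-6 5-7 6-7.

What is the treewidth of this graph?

A width-4 tree decomposition is:
Bags: B1 = {2, 4, 5, 6, 7}  B2 = {0, 2, 4, 5, 6}  B3 = {0, 2, 3, 5, 6}  B4 = {0, 1, 3, 5, 6}
Tree: B1–B2, B2–B3, B3–B4
Every bag has size at most 5, so the width is 5 − 1 = 4 and tw(G) ≤ 4. For the lower bound, the 5 vertices {0, 1, 3, 5, 6} are pairwise adjacent, and any tree decomposition puts a clique entirely inside one bag — forcing width ≥ 4. The upper and lower bounds meet at 4, so that is the treewidth.

4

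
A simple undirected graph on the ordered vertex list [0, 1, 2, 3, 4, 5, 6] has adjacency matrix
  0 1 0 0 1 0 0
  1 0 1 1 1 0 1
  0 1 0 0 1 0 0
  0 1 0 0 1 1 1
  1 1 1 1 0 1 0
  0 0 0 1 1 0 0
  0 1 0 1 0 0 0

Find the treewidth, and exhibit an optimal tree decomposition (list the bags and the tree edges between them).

Every bag has size at most 3, so the width is 3 − 1 = 2 and tw(G) ≤ 2. On the other hand G contains the 3-clique {0, 1, 4}. A clique must lie in a single bag of any decomposition, so no decomposition can have width below 2. Hence tw(G) = 2 exactly.

Treewidth 2.
Bags: B1 = {1, 3, 4}  B2 = {1, 2, 4}  B3 = {1, 3, 6}  B4 = {3, 4, 5}  B5 = {0, 1, 4}
Tree: B1–B2, B1–B3, B1–B4, B1–B5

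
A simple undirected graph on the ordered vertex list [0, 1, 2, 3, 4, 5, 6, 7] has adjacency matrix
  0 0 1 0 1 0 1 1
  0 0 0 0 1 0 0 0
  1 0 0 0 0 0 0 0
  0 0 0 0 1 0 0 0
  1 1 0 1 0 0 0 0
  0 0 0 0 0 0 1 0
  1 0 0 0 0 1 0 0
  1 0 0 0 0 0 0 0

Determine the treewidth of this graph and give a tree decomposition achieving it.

Treewidth 1.
One such decomposition:
Bags: B1 = {0, 4}  B2 = {1, 4}  B3 = {3, 4}  B4 = {0, 7}  B5 = {0, 6}  B6 = {5, 6}  B7 = {0, 2}
Tree: B1–B2, B2–B3, B1–B4, B4–B5, B5–B6, B4–B7

Every bag has size at most 2, so the width is 2 − 1 = 1 and tw(G) ≤ 1. G has an edge, so its treewidth is at least 1. The upper and lower bounds meet at 1, so that is the treewidth.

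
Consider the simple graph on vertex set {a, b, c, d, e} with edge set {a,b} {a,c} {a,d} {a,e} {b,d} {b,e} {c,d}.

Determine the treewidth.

A width-2 tree decomposition is:
Bags: B1 = {a, b, d}  B2 = {a, c, d}  B3 = {a, b, e}
Tree: B1–B2, B1–B3
The largest bag has 3 vertices, giving width 2; this decomposition certifies tw(G) ≤ 2. Conversely, {a, c, d} is a clique of size 3, and the vertices of any clique must share a bag in every tree decomposition; so some bag has ≥ 3 vertices and tw(G) ≥ 2. Combining the bounds, tw(G) = 2.

2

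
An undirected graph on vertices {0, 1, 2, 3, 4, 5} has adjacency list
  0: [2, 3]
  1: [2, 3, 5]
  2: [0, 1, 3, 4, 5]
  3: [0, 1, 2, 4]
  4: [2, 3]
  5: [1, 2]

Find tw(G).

2

A width-2 tree decomposition is:
Bags: B1 = {0, 2, 3}  B2 = {1, 2, 3}  B3 = {2, 3, 4}  B4 = {1, 2, 5}
Tree: B1–B2, B2–B3, B2–B4
The largest bag has 3 vertices, giving width 2; this decomposition certifies tw(G) ≤ 2. On the other hand G contains the 3-clique {0, 2, 3}. A clique must lie in a single bag of any decomposition, so no decomposition can have width below 2. Therefore the treewidth is 2.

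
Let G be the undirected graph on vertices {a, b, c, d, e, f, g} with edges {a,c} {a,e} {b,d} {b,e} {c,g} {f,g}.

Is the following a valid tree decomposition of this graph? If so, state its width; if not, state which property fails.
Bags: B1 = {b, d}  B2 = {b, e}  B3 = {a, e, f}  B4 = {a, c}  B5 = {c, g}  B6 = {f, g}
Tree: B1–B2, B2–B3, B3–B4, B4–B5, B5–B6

No — bags containing vertex f are not connected in the tree.

A tree decomposition must satisfy three properties: every vertex lies in some bag; for every edge, both endpoints lie together in some bag; and for every vertex, the bags containing it form a connected subtree. Here bags containing vertex f are not connected in the tree, so the decomposition is invalid.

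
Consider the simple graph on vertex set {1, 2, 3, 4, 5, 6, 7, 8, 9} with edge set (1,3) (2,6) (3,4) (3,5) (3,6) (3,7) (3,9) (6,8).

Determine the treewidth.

A width-1 tree decomposition is:
Bags: B1 = {1, 3}  B2 = {3, 6}  B3 = {3, 7}  B4 = {6, 8}  B5 = {2, 6}  B6 = {3, 4}  B7 = {3, 9}  B8 = {3, 5}
Tree: B1–B2, B1–B3, B2–B4, B2–B5, B2–B6, B2–B7, B3–B8
Each bag holds 2 vertices, so the decomposition has width 1, which upper-bounds the treewidth. G has an edge, so its treewidth is at least 1. Therefore the treewidth is 1.

1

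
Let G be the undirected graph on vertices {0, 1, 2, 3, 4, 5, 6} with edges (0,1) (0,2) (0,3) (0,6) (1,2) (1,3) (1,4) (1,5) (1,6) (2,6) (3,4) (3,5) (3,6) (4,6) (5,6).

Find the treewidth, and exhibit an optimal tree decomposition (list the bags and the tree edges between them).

Treewidth 3.
One such decomposition:
Bags: B1 = {0, 1, 3, 6}  B2 = {1, 3, 4, 6}  B3 = {0, 1, 2, 6}  B4 = {1, 3, 5, 6}
Tree: B1–B2, B1–B3, B1–B4

Each bag holds 4 vertices, so the decomposition has width 3, which upper-bounds the treewidth. Conversely, {0, 1, 2, 6} is a clique of size 4, and the vertices of any clique must share a bag in every tree decomposition; so some bag has ≥ 4 vertices and tw(G) ≥ 3. Therefore the treewidth is 3.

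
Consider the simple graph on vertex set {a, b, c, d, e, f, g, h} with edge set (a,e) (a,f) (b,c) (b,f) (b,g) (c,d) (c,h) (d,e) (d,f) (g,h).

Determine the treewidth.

2

A width-2 tree decomposition is:
Bags: B1 = {a, d, e}  B2 = {a, d, f}  B3 = {c, d, f}  B4 = {b, c, f}  B5 = {b, c, h}  B6 = {b, g, h}
Tree: B1–B2, B2–B3, B3–B4, B4–B5, B5–B6
Every bag has size at most 3, so the width is 3 − 1 = 2 and tw(G) ≤ 2. Since e–a–f–d–e is a cycle in G, G is not acyclic. Forests are exactly the graphs of treewidth ≤ 1, so tw(G) ≥ 2. Therefore the treewidth is 2.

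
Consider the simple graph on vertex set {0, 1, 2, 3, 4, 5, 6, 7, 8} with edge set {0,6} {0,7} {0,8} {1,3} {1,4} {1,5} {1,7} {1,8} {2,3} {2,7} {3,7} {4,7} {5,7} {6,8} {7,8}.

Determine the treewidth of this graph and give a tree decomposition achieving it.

Treewidth 2.
One such decomposition:
Bags: B1 = {0, 7, 8}  B2 = {1, 7, 8}  B3 = {1, 3, 7}  B4 = {2, 3, 7}  B5 = {0, 6, 8}  B6 = {1, 5, 7}  B7 = {1, 4, 7}
Tree: B1–B2, B2–B3, B3–B4, B1–B5, B2–B6, B6–B7

The largest bag has 3 vertices, giving width 2; this decomposition certifies tw(G) ≤ 2. For the lower bound, the 3 vertices {0, 6, 8} are pairwise adjacent, and any tree decomposition puts a clique entirely inside one bag — forcing width ≥ 2. Combining the bounds, tw(G) = 2.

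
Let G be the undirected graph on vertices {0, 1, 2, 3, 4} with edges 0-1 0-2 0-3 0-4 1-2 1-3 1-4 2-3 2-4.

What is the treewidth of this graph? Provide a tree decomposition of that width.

Treewidth 3.
One such decomposition:
Bags: B1 = {0, 1, 2, 3}  B2 = {0, 1, 2, 4}
Tree: B1–B2

Every bag has size at most 4, so the width is 4 − 1 = 3 and tw(G) ≤ 3. On the other hand G contains the 4-clique {0, 1, 2, 3}. A clique must lie in a single bag of any decomposition, so no decomposition can have width below 3. Hence tw(G) = 3 exactly.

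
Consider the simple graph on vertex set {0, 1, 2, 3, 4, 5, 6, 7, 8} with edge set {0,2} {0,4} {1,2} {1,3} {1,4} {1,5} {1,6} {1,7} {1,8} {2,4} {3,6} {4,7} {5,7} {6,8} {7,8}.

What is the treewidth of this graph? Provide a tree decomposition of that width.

Treewidth 2.
One such decomposition:
Bags: B1 = {1, 4, 7}  B2 = {1, 2, 4}  B3 = {0, 2, 4}  B4 = {1, 7, 8}  B5 = {1, 6, 8}  B6 = {1, 3, 6}  B7 = {1, 5, 7}
Tree: B1–B2, B2–B3, B1–B4, B4–B5, B5–B6, B4–B7

The largest bag has 3 vertices, giving width 2; this decomposition certifies tw(G) ≤ 2. For the lower bound, the 3 vertices {0, 2, 4} are pairwise adjacent, and any tree decomposition puts a clique entirely inside one bag — forcing width ≥ 2. Hence tw(G) = 2 exactly.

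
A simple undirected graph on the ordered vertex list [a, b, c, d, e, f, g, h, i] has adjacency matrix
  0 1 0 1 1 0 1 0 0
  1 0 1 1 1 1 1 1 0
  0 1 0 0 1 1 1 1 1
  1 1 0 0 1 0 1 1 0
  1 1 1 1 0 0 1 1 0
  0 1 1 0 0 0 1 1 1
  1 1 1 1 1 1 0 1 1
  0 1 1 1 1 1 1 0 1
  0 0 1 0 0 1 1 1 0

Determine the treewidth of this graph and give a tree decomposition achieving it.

Treewidth 4.
One optimal decomposition is:
Bags: B1 = {b, c, e, g, h}  B2 = {b, c, f, g, h}  B3 = {c, f, g, h, i}  B4 = {b, d, e, g, h}  B5 = {a, b, d, e, g}
Tree: B1–B2, B2–B3, B1–B4, B4–B5

Each bag holds 5 vertices, so the decomposition has width 4, which upper-bounds the treewidth. For the lower bound, the 5 vertices {b, d, e, g, h} are pairwise adjacent, and any tree decomposition puts a clique entirely inside one bag — forcing width ≥ 4. Therefore the treewidth is 4.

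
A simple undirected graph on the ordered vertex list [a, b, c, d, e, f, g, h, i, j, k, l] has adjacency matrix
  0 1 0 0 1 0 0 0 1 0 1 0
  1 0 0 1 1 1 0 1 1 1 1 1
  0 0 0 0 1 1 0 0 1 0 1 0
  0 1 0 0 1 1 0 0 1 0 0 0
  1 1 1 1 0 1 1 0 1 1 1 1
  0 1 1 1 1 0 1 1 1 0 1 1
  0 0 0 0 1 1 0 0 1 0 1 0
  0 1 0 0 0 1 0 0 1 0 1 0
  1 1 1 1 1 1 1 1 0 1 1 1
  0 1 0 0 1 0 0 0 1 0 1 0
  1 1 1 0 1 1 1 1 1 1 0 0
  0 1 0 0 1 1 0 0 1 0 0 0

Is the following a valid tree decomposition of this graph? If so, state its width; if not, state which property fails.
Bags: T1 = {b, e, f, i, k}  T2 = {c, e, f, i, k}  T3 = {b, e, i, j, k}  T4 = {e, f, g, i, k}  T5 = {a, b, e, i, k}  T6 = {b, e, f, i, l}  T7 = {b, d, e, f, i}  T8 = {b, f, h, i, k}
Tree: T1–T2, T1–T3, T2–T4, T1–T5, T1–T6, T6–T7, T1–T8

Yes; width 4.

Checking the three conditions: (i) the bags cover all of {a, b, c, d, e, f, g, h, i, j, k, l}; (ii) for each edge, some bag contains both endpoints; (iii) the bags containing any fixed vertex form a subtree. All hold, so the decomposition is valid with width 5 − 1 = 4.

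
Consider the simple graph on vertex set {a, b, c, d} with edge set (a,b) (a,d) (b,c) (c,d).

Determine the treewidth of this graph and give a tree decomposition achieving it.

Treewidth 2.
One optimal decomposition is:
Bags: B1 = {a, c, d}  B2 = {a, b, c}
Tree: B1–B2

Each bag holds 3 vertices, so the decomposition has width 2, which upper-bounds the treewidth. For the lower bound, G contains the cycle c–d–a–b–c, so G is not a forest; only forests have treewidth ≤ 1, hence tw(G) ≥ 2. Combining the bounds, tw(G) = 2.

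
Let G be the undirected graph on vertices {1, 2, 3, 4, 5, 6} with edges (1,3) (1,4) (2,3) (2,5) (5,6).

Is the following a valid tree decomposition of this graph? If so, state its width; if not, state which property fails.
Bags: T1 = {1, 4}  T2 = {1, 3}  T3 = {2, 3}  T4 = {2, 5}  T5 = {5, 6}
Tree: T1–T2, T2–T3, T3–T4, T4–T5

Yes; width 1.

Every vertex of G appears in some bag (union = {1, 2, 3, 4, 5, 6}); every edge is covered by a bag; and for each vertex v the set of bags containing v is connected in the bag tree. The decomposition is therefore valid. The largest bag has 2 vertices, so the width is 1.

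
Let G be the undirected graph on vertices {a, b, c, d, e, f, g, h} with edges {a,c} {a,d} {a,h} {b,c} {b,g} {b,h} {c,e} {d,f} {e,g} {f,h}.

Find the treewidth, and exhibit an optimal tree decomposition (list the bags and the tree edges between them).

Treewidth 2.
One optimal decomposition is:
Bags: B1 = {c, e, g}  B2 = {b, c, g}  B3 = {a, b, c}  B4 = {a, b, h}  B5 = {a, d, h}  B6 = {d, f, h}
Tree: B1–B2, B2–B3, B3–B4, B4–B5, B5–B6

Each bag holds 3 vertices, so the decomposition has width 2, which upper-bounds the treewidth. The edges e–g–b–c–e form a cycle, so G is not a tree and its treewidth is at least 2. Therefore the treewidth is 2.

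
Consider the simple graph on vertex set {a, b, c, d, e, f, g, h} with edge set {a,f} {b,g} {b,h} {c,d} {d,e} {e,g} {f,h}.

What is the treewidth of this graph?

1

A width-1 tree decomposition is:
Bags: B1 = {a, f}  B2 = {f, h}  B3 = {b, h}  B4 = {b, g}  B5 = {e, g}  B6 = {d, e}  B7 = {c, d}
Tree: B1–B2, B2–B3, B3–B4, B4–B5, B5–B6, B6–B7
Each bag holds 2 vertices, so the decomposition has width 1, which upper-bounds the treewidth. Any graph with an edge has treewidth ≥ 1, and G has the edge a–f. Therefore the treewidth is 1.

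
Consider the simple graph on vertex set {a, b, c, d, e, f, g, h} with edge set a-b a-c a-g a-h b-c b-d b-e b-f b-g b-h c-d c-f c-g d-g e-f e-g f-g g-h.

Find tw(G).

A width-3 tree decomposition is:
Bags: B1 = {a, b, c, g}  B2 = {a, b, g, h}  B3 = {b, c, d, g}  B4 = {b, c, f, g}  B5 = {b, e, f, g}
Tree: B1–B2, B1–B3, B1–B4, B4–B5
The largest bag has 4 vertices, giving width 3; this decomposition certifies tw(G) ≤ 3. Conversely, {b, e, f, g} is a clique of size 4, and the vertices of any clique must share a bag in every tree decomposition; so some bag has ≥ 4 vertices and tw(G) ≥ 3. The upper and lower bounds meet at 3, so that is the treewidth.

3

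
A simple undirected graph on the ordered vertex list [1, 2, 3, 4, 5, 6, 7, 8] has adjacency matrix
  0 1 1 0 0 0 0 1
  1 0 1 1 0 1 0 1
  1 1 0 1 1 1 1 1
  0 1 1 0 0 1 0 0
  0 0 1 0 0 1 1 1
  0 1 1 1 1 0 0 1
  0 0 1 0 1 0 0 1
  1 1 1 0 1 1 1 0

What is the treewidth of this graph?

A width-3 tree decomposition is:
Bags: B1 = {3, 5, 6, 8}  B2 = {2, 3, 6, 8}  B3 = {3, 5, 7, 8}  B4 = {1, 2, 3, 8}  B5 = {2, 3, 4, 6}
Tree: B1–B2, B1–B3, B2–B4, B2–B5
The largest bag has 4 vertices, giving width 3; this decomposition certifies tw(G) ≤ 3. Conversely, {1, 2, 3, 8} is a clique of size 4, and the vertices of any clique must share a bag in every tree decomposition; so some bag has ≥ 4 vertices and tw(G) ≥ 3. Combining the bounds, tw(G) = 3.

3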